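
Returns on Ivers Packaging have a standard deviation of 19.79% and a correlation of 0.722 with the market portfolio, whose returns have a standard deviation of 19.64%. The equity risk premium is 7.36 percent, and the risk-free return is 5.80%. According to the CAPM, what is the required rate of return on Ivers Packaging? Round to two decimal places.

11.15%

β = ρ × σ_i / σ_m = 0.722 × 19.79% / 19.64% = 0.7275
E(R) = 5.80% + 0.7275 × 7.36% = 11.15%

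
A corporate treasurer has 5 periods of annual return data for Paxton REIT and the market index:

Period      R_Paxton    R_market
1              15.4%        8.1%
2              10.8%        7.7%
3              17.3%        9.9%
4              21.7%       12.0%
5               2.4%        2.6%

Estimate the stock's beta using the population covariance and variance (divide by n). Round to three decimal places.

2.067

Mean R_i = (15.4 + 10.8 + 17.3 + 21.7 + 2.4) / 5 = 13.5200%
Mean R_m = (8.1 + 7.7 + 9.9 + 12.0 + 2.6) / 5 = 8.0600%
Σ(R_i − R̄_i)(R_m − R̄_m) = 100.9540  ⇒  Cov = 100.9540 / 5 = 20.1908
Σ(R_m − R̄_m)² = 48.8520  ⇒  Var(R_m) = 48.8520 / 5 = 9.7704
β = Cov / Var(R_m) = 20.1908 / 9.7704 = 2.0665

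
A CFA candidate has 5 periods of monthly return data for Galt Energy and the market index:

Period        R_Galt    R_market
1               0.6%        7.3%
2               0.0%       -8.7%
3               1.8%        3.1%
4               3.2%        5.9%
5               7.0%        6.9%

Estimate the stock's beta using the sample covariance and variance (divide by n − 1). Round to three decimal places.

Mean R_i = (0.6 + 0.0 + 1.8 + 3.2 + 7.0) / 5 = 2.5200%
Mean R_m = (7.3 − 8.7 + 3.1 + 5.9 + 6.9) / 5 = 2.9000%
Σ(R_i − R̄_i)(R_m − R̄_m) = 40.6000  ⇒  Cov = 40.6000 / 4 = 10.1500
Σ(R_m − R̄_m)² = 178.9600  ⇒  Var(R_m) = 178.9600 / 4 = 44.7400
β = Cov / Var(R_m) = 10.1500 / 44.7400 = 0.2269

0.227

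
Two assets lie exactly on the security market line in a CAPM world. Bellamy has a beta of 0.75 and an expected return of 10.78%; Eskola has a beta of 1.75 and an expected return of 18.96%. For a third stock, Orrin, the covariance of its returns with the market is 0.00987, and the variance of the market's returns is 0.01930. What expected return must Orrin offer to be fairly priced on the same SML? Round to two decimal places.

8.83%

MRP = (18.96% − 10.78%) / (1.75 − 0.75) = 8.1800%
R_f = 10.78% − 0.75 × 8.1800% = 4.6450%
β_Orrin = Cov / Var(R_m) = 0.00987 / 0.01930 = 0.5114
E(R_Orrin) = R_f + β × MRP = 4.6450% + 0.5114 × 8.1800% = 8.83%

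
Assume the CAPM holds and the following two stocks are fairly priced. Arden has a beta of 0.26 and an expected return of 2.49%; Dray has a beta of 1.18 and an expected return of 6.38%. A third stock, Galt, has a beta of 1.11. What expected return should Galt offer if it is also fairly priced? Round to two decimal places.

6.08%

MRP (SML slope) = (6.38% − 2.49%) / (1.18 − 0.26) = 3.89% / 0.92 = 4.2283%
R_f (intercept) = 2.49% − 0.26 × 4.2283% = 1.3906%
E(R_Galt) = R_f + β × MRP = 1.3906% + 1.11 × 4.2283% = 6.08%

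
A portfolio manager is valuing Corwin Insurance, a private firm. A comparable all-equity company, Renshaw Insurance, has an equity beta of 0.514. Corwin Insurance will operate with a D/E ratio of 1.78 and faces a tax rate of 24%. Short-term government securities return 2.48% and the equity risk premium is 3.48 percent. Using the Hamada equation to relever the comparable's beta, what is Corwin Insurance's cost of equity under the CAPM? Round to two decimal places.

6.69%

β_L = β_U × [1 + (1 − t)(D/E)] = 0.514 × [1 + (1 − 0.24) × 1.78]
    = 0.514 × [1 + 0.76 × 1.78] = 0.514 × 2.3528 = 1.2093
E(R) = R_f + β_L × MRP = 2.48% + 1.2093 × 3.48% = 6.69%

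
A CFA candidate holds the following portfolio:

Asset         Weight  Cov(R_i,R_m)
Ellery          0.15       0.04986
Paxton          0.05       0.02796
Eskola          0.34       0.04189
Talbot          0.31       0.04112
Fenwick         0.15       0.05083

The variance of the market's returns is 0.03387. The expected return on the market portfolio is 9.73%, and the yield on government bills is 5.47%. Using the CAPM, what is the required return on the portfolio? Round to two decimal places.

10.94%

β_Ellery = 0.04986 / 0.03387 = 1.4721
β_Paxton = 0.02796 / 0.03387 = 0.8255
β_Eskola = 0.04189 / 0.03387 = 1.2368
β_Talbot = 0.04112 / 0.03387 = 1.2141
β_Fenwick = 0.05083 / 0.03387 = 1.5007
β_P = Σ w_i β_i = 0.15×1.4721 + 0.05×0.8255 + 0.34×1.2368 + 0.31×1.2141 + 0.15×1.5007 = 1.2841
MRP = 9.73% − 5.47% = 4.26%
E(R_P) = R_f + β_P × MRP = 5.47% + 1.2841 × 4.26% = 10.94%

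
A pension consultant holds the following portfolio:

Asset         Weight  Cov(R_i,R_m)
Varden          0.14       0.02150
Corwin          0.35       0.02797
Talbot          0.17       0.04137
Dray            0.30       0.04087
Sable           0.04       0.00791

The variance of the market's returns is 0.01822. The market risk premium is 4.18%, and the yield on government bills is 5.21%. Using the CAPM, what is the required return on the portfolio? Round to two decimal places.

12.65%

β_Varden = 0.02150 / 0.01822 = 1.1800
β_Corwin = 0.02797 / 0.01822 = 1.5351
β_Talbot = 0.04137 / 0.01822 = 2.2706
β_Dray = 0.04087 / 0.01822 = 2.2431
β_Sable = 0.00791 / 0.01822 = 0.4341
β_P = Σ w_i β_i = 0.14×1.1800 + 0.35×1.5351 + 0.17×2.2706 + 0.30×2.2431 + 0.04×0.4341 = 1.7788
E(R_P) = R_f + β_P × MRP = 5.21% + 1.7788 × 4.18% = 12.65%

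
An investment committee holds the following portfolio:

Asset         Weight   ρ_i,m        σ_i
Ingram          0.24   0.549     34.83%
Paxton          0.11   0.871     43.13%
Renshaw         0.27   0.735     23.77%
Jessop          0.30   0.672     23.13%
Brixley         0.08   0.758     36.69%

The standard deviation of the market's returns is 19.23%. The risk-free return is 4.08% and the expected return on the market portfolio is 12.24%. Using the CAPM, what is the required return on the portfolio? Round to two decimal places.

12.71%

β_Ingram = 0.549 × 34.83% / 19.23% = 0.9944
β_Paxton = 0.871 × 43.13% / 19.23% = 1.9535
β_Renshaw = 0.735 × 23.77% / 19.23% = 0.9085
β_Jessop = 0.672 × 23.13% / 19.23% = 0.8083
β_Brixley = 0.758 × 36.69% / 19.23% = 1.4462
β_P = Σ w_i β_i = 0.24×0.9944 + 0.11×1.9535 + 0.27×0.9085 + 0.30×0.8083 + 0.08×1.4462 = 1.0570
MRP = 12.24% − 4.08% = 8.16%
E(R_P) = R_f + β_P × MRP = 4.08% + 1.0570 × 8.16% = 12.71%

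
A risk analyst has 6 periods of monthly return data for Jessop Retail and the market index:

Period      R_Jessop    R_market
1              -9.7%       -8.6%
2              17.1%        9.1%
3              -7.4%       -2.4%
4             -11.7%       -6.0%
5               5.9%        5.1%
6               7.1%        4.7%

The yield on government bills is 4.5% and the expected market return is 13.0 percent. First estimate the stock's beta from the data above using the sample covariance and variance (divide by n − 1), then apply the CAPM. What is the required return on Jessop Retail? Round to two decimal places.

17.98%

Mean R_i = (-9.7 + 17.1 − 7.4 − 11.7 + 5.9 + 7.1) / 6 = 0.2167%
Mean R_m = (-8.6 + 9.1 − 2.4 − 6.0 + 5.1 + 4.7) / 6 = 0.3167%
Σ(R_i − R̄_i)(R_m − R̄_m) = 390.0383  ⇒  Cov = 390.0383 / 5 = 78.0077
Σ(R_m − R̄_m)² = 246.0283  ⇒  Var(R_m) = 246.0283 / 5 = 49.2057
β = Cov / Var(R_m) = 78.0077 / 49.2057 = 1.5853
MRP = 13.0% − 4.5% = 8.50%
E(R) = R_f + β × MRP = 4.5% + 1.5853 × 8.5% = 17.98%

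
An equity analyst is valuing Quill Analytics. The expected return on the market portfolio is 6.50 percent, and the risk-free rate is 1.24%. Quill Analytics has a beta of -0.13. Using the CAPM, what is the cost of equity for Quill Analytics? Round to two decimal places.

0.56%

Market risk premium = E(R_m) − R_f = 6.50% − 1.24% = 5.26%
E(R) = R_f + β × MRP = 1.24% + -0.13 × 5.26% = 0.56%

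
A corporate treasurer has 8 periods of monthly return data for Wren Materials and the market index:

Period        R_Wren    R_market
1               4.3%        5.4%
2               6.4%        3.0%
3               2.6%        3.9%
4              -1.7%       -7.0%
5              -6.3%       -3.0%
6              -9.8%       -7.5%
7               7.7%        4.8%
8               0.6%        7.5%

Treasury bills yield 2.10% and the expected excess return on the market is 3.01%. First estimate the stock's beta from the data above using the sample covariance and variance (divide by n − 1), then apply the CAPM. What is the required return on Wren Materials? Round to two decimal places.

4.54%

Mean R_i = (4.3 + 6.4 + 2.6 − 1.7 − 6.3 − 9.8 + 7.7 + 0.6) / 8 = 0.4750%
Mean R_m = (5.4 + 3.0 + 3.9 − 7.0 − 3.0 − 7.5 + 4.8 + 7.5) / 8 = 0.8875%
Σ(R_i − R̄_i)(R_m − R̄_m) = 194.9475  ⇒  Cov = 194.9475 / 7 = 27.8496
Σ(R_m − R̄_m)² = 240.6088  ⇒  Var(R_m) = 240.6088 / 7 = 34.3727
β = Cov / Var(R_m) = 27.8496 / 34.3727 = 0.8102
E(R) = R_f + β × MRP = 2.10% + 0.8102 × 3.01% = 4.54%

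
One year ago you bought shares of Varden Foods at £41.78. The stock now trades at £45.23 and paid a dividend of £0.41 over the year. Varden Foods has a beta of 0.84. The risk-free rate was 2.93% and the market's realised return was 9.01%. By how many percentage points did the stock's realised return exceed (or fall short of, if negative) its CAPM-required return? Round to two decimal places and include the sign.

+1.20%

Realised HPR = (P1 + D1 − P0) / P0 = (45.23 + 0.41 − 41.78) / 41.78 = 3.86 / 41.78 = 9.2389%
MRP = 9.01% − 2.93% = 6.08%
CAPM required = R_f + β·MRP = 2.93% + 0.84 × 6.08% = 8.0372%
α = realised − required = 9.2389% − 8.0372% = +1.20%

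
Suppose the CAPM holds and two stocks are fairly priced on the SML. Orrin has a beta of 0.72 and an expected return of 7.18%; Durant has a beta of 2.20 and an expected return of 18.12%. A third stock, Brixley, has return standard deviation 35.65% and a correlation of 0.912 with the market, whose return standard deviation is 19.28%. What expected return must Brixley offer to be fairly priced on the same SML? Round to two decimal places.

14.32%

MRP = (18.12% − 7.18%) / (2.20 − 0.72) = 7.3919%
R_f = 7.18% − 0.72 × 7.3919% = 1.8578%
β_Brixley = ρ·σ_i/σ_m = 0.912 × 35.65 / 19.28 = 1.6863
E(R_Brixley) = R_f + β × MRP = 1.8578% + 1.6863 × 7.3919% = 14.32%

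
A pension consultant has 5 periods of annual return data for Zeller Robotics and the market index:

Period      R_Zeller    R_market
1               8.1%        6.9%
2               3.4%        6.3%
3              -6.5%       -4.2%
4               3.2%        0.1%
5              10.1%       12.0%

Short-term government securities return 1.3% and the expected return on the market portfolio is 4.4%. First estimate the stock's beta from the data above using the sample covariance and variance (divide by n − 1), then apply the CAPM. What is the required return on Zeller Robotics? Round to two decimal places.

4.19%

Mean R_i = (8.1 + 3.4 − 6.5 + 3.2 + 10.1) / 5 = 3.6600%
Mean R_m = (6.9 + 6.3 − 4.2 + 0.1 + 12.0) / 5 = 4.2200%
Σ(R_i − R̄_i)(R_m − R̄_m) = 148.9040  ⇒  Cov = 148.9040 / 4 = 37.2260
Σ(R_m − R̄_m)² = 159.9080  ⇒  Var(R_m) = 159.9080 / 4 = 39.9770
β = Cov / Var(R_m) = 37.2260 / 39.9770 = 0.9312
MRP = 4.4% − 1.3% = 3.10%
E(R) = R_f + β × MRP = 1.3% + 0.9312 × 3.1% = 4.19%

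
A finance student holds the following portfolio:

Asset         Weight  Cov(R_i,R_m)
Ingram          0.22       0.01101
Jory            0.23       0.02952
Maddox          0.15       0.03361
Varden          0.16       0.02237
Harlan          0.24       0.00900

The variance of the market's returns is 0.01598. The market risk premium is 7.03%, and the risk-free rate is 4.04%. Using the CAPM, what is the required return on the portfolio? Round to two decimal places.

12.84%

β_Ingram = 0.01101 / 0.01598 = 0.6890
β_Jory = 0.02952 / 0.01598 = 1.8473
β_Maddox = 0.03361 / 0.01598 = 2.1033
β_Varden = 0.02237 / 0.01598 = 1.3999
β_Harlan = 0.00900 / 0.01598 = 0.5632
β_P = Σ w_i β_i = 0.22×0.6890 + 0.23×1.8473 + 0.15×2.1033 + 0.16×1.3999 + 0.24×0.5632 = 1.2511
E(R_P) = R_f + β_P × MRP = 4.04% + 1.2511 × 7.03% = 12.84%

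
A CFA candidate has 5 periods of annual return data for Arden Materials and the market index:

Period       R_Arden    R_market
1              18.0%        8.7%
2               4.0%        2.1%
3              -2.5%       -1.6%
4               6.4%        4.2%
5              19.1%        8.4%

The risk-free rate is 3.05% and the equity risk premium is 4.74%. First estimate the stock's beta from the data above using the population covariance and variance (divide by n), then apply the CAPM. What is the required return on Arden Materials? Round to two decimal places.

Mean R_i = (18.0 + 4.0 − 2.5 + 6.4 + 19.1) / 5 = 9.0000%
Mean R_m = (8.7 + 2.1 − 1.6 + 4.2 + 8.4) / 5 = 4.3600%
Σ(R_i − R̄_i)(R_m − R̄_m) = 160.1200  ⇒  Cov = 160.1200 / 5 = 32.0240
Σ(R_m − R̄_m)² = 75.8120  ⇒  Var(R_m) = 75.8120 / 5 = 15.1624
β = Cov / Var(R_m) = 32.0240 / 15.1624 = 2.1121
E(R) = R_f + β × MRP = 3.05% + 2.1121 × 4.74% = 13.06%

13.06%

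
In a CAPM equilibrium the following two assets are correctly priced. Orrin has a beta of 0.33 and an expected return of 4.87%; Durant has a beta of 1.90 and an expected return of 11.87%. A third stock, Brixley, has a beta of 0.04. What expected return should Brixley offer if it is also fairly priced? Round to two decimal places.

MRP (SML slope) = (11.87% − 4.87%) / (1.90 − 0.33) = 7.00% / 1.57 = 4.4586%
R_f (intercept) = 4.87% − 0.33 × 4.4586% = 3.3987%
E(R_Brixley) = R_f + β × MRP = 3.3987% + 0.04 × 4.4586% = 3.58%

3.58%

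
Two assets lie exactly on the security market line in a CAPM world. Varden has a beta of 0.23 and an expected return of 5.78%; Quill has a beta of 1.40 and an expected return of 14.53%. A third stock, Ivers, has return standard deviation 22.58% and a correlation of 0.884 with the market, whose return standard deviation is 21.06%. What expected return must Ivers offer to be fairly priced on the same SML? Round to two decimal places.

11.15%

MRP = (14.53% − 5.78%) / (1.40 − 0.23) = 7.4786%
R_f = 5.78% − 0.23 × 7.4786% = 4.0599%
β_Ivers = ρ·σ_i/σ_m = 0.884 × 22.58 / 21.06 = 0.9478
E(R_Ivers) = R_f + β × MRP = 4.0599% + 0.9478 × 7.4786% = 11.15%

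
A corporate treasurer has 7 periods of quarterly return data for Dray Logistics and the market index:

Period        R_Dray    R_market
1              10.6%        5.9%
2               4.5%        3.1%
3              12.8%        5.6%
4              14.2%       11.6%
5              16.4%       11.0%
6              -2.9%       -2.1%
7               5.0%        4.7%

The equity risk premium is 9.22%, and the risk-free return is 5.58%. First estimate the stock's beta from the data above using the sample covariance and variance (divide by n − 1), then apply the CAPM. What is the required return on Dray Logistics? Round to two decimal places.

Mean R_i = (10.6 + 4.5 + 12.8 + 14.2 + 16.4 − 2.9 + 5.0) / 7 = 8.6571%
Mean R_m = (5.9 + 3.1 + 5.6 + 11.6 + 11.0 − 2.1 + 4.7) / 7 = 5.6857%
Σ(R_i − R̄_i)(R_m − R̄_m) = 178.3257  ⇒  Cov = 178.3257 / 6 = 29.7210
Σ(R_m − R̄_m)² = 131.5486  ⇒  Var(R_m) = 131.5486 / 6 = 21.9248
β = Cov / Var(R_m) = 29.7210 / 21.9248 = 1.3556
E(R) = R_f + β × MRP = 5.58% + 1.3556 × 9.22% = 18.08%

18.08%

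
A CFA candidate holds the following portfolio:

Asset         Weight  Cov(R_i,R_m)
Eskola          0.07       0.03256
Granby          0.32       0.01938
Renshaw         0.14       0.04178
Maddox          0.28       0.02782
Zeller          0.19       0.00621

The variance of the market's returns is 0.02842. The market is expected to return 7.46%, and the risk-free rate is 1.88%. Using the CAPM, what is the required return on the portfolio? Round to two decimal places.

β_Eskola = 0.03256 / 0.02842 = 1.1457
β_Granby = 0.01938 / 0.02842 = 0.6819
β_Renshaw = 0.04178 / 0.02842 = 1.4701
β_Maddox = 0.02782 / 0.02842 = 0.9789
β_Zeller = 0.00621 / 0.02842 = 0.2185
β_P = Σ w_i β_i = 0.07×1.1457 + 0.32×0.6819 + 0.14×1.4701 + 0.28×0.9789 + 0.19×0.2185 = 0.8198
MRP = 7.46% − 1.88% = 5.58%
E(R_P) = R_f + β_P × MRP = 1.88% + 0.8198 × 5.58% = 6.45%

6.45%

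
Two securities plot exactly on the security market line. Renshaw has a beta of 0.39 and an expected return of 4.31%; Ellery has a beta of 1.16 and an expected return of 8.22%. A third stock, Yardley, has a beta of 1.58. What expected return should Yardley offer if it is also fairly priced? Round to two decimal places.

10.35%

MRP (SML slope) = (8.22% − 4.31%) / (1.16 − 0.39) = 3.91% / 0.77 = 5.0779%
R_f (intercept) = 4.31% − 0.39 × 5.0779% = 2.3296%
E(R_Yardley) = R_f + β × MRP = 2.3296% + 1.58 × 5.0779% = 10.35%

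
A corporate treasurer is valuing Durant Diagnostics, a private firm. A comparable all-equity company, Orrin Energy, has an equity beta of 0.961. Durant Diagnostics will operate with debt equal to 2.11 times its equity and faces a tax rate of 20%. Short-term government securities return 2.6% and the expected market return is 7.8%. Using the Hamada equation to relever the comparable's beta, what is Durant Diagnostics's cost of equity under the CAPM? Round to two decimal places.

16.03%

β_L = β_U × [1 + (1 − t)(D/E)] = 0.961 × [1 + (1 − 0.20) × 2.11]
    = 0.961 × [1 + 0.80 × 2.11] = 0.961 × 2.6880 = 2.5832
MRP = 7.8% − 2.6% = 5.20%
E(R) = R_f + β_L × MRP = 2.6% + 2.5832 × 5.2% = 16.03%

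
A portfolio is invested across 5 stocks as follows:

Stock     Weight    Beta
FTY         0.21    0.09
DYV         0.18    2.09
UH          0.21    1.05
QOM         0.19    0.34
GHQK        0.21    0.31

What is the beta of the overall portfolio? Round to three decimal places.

0.745

β_P = Σ w_i β_i = 0.21×0.09 + 0.18×2.09 + 0.21×1.05 + 0.19×0.34 + 0.21×0.31 = 0.7453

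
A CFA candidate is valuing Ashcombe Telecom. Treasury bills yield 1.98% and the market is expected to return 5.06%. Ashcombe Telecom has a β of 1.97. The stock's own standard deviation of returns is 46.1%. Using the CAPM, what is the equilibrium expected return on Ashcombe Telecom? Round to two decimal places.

8.05%

Market risk premium = E(R_m) − R_f = 5.06% − 1.98% = 3.08%
E(R) = R_f + β × MRP = 1.98% + 1.97 × 3.08% = 8.05%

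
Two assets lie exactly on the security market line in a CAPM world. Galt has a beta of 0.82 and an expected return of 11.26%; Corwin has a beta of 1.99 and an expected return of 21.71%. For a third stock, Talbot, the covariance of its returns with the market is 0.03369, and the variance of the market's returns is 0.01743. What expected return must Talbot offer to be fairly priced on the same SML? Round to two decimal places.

MRP = (21.71% − 11.26%) / (1.99 − 0.82) = 8.9316%
R_f = 11.26% − 0.82 × 8.9316% = 3.9361%
β_Talbot = Cov / Var(R_m) = 0.03369 / 0.01743 = 1.9329
E(R_Talbot) = R_f + β × MRP = 3.9361% + 1.9329 × 8.9316% = 21.20%

21.20%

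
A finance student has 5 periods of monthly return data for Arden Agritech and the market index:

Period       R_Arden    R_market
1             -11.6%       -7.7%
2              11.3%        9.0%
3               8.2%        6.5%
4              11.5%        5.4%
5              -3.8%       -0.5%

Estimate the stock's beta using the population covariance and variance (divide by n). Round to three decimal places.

Mean R_i = (-11.6 + 11.3 + 8.2 + 11.5 − 3.8) / 5 = 3.1200%
Mean R_m = (-7.7 + 9.0 + 6.5 + 5.4 − 0.5) / 5 = 2.5400%
Σ(R_i − R̄_i)(R_m − R̄_m) = 268.6960  ⇒  Cov = 268.6960 / 5 = 53.7392
Σ(R_m − R̄_m)² = 179.6920  ⇒  Var(R_m) = 179.6920 / 5 = 35.9384
β = Cov / Var(R_m) = 53.7392 / 35.9384 = 1.4953

1.495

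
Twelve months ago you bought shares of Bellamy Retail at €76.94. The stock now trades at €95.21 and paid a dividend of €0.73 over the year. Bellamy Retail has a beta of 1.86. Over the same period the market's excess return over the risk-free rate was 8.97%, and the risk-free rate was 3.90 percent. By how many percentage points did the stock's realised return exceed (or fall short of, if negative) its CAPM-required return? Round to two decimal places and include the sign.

Realised HPR = (P1 + D1 − P0) / P0 = (95.21 + 0.73 − 76.94) / 76.94 = 19.00 / 76.94 = 24.6946%
CAPM required = R_f + β·MRP = 3.90% + 1.86 × 8.97% = 20.5842%
α = realised − required = 24.6946% − 20.5842% = +4.11%

+4.11%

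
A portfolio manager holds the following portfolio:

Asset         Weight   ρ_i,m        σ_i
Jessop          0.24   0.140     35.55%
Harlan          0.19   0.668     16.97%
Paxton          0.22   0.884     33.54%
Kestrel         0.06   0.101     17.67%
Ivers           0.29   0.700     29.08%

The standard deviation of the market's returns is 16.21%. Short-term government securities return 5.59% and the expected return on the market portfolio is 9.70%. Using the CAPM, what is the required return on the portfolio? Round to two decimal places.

β_Jessop = 0.140 × 35.55% / 16.21% = 0.3070
β_Harlan = 0.668 × 16.97% / 16.21% = 0.6993
β_Paxton = 0.884 × 33.54% / 16.21% = 1.8291
β_Kestrel = 0.101 × 17.67% / 16.21% = 0.1101
β_Ivers = 0.700 × 29.08% / 16.21% = 1.2558
β_P = Σ w_i β_i = 0.24×0.3070 + 0.19×0.6993 + 0.22×1.8291 + 0.06×0.1101 + 0.29×1.2558 = 0.9797
MRP = 9.70% − 5.59% = 4.11%
E(R_P) = R_f + β_P × MRP = 5.59% + 0.9797 × 4.11% = 9.62%

9.62%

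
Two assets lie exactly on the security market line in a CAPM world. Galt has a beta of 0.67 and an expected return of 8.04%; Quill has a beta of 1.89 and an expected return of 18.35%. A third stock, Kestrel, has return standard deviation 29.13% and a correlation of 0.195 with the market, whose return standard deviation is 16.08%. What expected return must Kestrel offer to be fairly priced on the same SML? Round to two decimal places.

5.36%

MRP = (18.35% − 8.04%) / (1.89 − 0.67) = 8.4508%
R_f = 8.04% − 0.67 × 8.4508% = 2.3780%
β_Kestrel = ρ·σ_i/σ_m = 0.195 × 29.13 / 16.08 = 0.3533
E(R_Kestrel) = R_f + β × MRP = 2.3780% + 0.3533 × 8.4508% = 5.36%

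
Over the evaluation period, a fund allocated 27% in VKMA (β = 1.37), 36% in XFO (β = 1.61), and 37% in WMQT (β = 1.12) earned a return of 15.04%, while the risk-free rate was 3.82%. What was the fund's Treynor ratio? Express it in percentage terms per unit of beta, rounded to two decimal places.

8.23%

β_P = 0.27×1.37 + 0.36×1.61 + 0.37×1.12 = 1.3639
Treynor = (R_P − R_f) / β_P = (15.04% − 3.82%) / 1.3639 = 11.22% / 1.3639 = 8.23%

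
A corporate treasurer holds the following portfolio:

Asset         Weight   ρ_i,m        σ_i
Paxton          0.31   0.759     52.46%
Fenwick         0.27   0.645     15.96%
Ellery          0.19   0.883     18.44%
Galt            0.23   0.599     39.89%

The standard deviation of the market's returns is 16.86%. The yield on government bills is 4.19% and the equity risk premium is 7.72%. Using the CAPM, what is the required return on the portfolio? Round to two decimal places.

15.05%

β_Paxton = 0.759 × 52.46% / 16.86% = 2.3616
β_Fenwick = 0.645 × 15.96% / 16.86% = 0.6106
β_Ellery = 0.883 × 18.44% / 16.86% = 0.9657
β_Galt = 0.599 × 39.89% / 16.86% = 1.4172
β_P = Σ w_i β_i = 0.31×2.3616 + 0.27×0.6106 + 0.19×0.9657 + 0.23×1.4172 = 1.4064
E(R_P) = R_f + β_P × MRP = 4.19% + 1.4064 × 7.72% = 15.05%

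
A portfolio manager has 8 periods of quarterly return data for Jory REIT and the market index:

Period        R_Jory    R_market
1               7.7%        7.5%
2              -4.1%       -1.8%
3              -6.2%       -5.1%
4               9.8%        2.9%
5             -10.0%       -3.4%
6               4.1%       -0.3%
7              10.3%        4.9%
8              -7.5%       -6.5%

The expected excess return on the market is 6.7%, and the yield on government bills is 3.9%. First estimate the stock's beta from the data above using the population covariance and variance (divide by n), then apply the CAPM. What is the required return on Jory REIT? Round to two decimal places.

Mean R_i = (7.7 − 4.1 − 6.2 + 9.8 − 10.0 + 4.1 + 10.3 − 7.5) / 8 = 0.5125%
Mean R_m = (7.5 − 1.8 − 5.1 + 2.9 − 3.4 − 0.3 + 4.9 − 6.5) / 8 = -0.2250%
Σ(R_i − R̄_i)(R_m − R̄_m) = 258.0825  ⇒  Cov = 258.0825 / 8 = 32.2603
Σ(R_m − R̄_m)² = 171.4150  ⇒  Var(R_m) = 171.4150 / 8 = 21.4269
β = Cov / Var(R_m) = 32.2603 / 21.4269 = 1.5056
E(R) = R_f + β × MRP = 3.9% + 1.5056 × 6.7% = 13.99%

13.99%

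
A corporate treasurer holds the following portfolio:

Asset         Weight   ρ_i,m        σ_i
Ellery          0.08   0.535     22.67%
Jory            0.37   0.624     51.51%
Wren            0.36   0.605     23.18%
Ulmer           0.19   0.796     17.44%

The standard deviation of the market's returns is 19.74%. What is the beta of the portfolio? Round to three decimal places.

1.041

β_Ellery = 0.535 × 22.67% / 19.74% = 0.6144
β_Jory = 0.624 × 51.51% / 19.74% = 1.6283
β_Wren = 0.605 × 23.18% / 19.74% = 0.7104
β_Ulmer = 0.796 × 17.44% / 19.74% = 0.7033
β_P = Σ w_i β_i = 0.08×0.6144 + 0.37×1.6283 + 0.36×0.7104 + 0.19×0.7033 = 1.0410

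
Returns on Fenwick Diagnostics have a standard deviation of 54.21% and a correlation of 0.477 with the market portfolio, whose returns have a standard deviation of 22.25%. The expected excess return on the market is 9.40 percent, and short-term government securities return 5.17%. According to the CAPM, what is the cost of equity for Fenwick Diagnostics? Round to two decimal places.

16.09%

β = ρ × σ_i / σ_m = 0.477 × 54.21% / 22.25% = 1.1622
E(R) = 5.17% + 1.1622 × 9.40% = 16.09%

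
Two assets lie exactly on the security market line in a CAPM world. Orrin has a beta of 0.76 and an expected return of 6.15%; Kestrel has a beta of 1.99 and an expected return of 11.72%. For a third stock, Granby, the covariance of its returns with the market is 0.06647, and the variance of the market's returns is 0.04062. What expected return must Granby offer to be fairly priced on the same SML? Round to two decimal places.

10.12%

MRP = (11.72% − 6.15%) / (1.99 − 0.76) = 4.5285%
R_f = 6.15% − 0.76 × 4.5285% = 2.7083%
β_Granby = Cov / Var(R_m) = 0.06647 / 0.04062 = 1.6364
E(R_Granby) = R_f + β × MRP = 2.7083% + 1.6364 × 4.5285% = 10.12%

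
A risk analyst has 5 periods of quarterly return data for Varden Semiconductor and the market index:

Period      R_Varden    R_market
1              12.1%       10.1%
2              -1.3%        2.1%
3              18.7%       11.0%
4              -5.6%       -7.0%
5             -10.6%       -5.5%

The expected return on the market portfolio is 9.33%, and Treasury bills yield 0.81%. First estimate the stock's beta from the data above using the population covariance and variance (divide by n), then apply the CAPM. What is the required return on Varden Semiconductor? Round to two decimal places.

12.65%

Mean R_i = (12.1 − 1.3 + 18.7 − 5.6 − 10.6) / 5 = 2.6600%
Mean R_m = (10.1 + 2.1 + 11.0 − 7.0 − 5.5) / 5 = 2.1400%
Σ(R_i − R̄_i)(R_m − R̄_m) = 394.2180  ⇒  Cov = 394.2180 / 5 = 78.8436
Σ(R_m − R̄_m)² = 283.7720  ⇒  Var(R_m) = 283.7720 / 5 = 56.7544
β = Cov / Var(R_m) = 78.8436 / 56.7544 = 1.3892
MRP = 9.33% − 0.81% = 8.52%
E(R) = R_f + β × MRP = 0.81% + 1.3892 × 8.52% = 12.65%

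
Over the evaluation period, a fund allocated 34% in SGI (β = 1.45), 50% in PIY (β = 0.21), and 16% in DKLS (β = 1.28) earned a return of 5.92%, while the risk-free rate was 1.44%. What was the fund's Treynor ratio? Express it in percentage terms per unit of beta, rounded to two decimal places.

β_P = 0.34×1.45 + 0.50×0.21 + 0.16×1.28 = 0.8028
Treynor = (R_P − R_f) / β_P = (5.92% − 1.44%) / 0.8028 = 4.48% / 0.8028 = 5.58%

5.58%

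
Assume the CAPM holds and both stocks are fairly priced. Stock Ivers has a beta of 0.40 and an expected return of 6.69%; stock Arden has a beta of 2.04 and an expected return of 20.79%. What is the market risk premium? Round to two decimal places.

Both satisfy E(R) = R_f + β·MRP, so the slope of the SML is
MRP = (20.79% − 6.69%) / (2.04 − 0.40) = 14.10% / 1.64 = 8.5976%

8.60%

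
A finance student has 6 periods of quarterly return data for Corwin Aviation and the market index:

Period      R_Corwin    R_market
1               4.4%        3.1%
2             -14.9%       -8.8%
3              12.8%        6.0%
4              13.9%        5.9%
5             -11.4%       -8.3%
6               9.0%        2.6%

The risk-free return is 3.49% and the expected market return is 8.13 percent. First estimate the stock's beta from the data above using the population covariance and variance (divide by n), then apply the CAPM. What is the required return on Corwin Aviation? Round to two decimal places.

Mean R_i = (4.4 − 14.9 + 12.8 + 13.9 − 11.4 + 9.0) / 6 = 2.3000%
Mean R_m = (3.1 − 8.8 + 6.0 + 5.9 − 8.3 + 2.6) / 6 = 0.0833%
Σ(R_i − R̄_i)(R_m − R̄_m) = 420.4400  ⇒  Cov = 420.4400 / 6 = 70.0733
Σ(R_m − R̄_m)² = 233.4683  ⇒  Var(R_m) = 233.4683 / 6 = 38.9114
β = Cov / Var(R_m) = 70.0733 / 38.9114 = 1.8008
MRP = 8.13% − 3.49% = 4.64%
E(R) = R_f + β × MRP = 3.49% + 1.8008 × 4.64% = 11.85%

11.85%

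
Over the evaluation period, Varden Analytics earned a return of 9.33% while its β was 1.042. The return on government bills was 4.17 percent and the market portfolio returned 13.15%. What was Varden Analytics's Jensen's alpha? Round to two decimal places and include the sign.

-4.20%

Market excess return = 13.15% − 4.17% = 8.98%
CAPM benchmark = R_f + β(R_m − R_f) = 4.17% + 1.042 × 8.98% = 13.52716%
α = actual − benchmark = 9.33% − 13.52716% = -4.20%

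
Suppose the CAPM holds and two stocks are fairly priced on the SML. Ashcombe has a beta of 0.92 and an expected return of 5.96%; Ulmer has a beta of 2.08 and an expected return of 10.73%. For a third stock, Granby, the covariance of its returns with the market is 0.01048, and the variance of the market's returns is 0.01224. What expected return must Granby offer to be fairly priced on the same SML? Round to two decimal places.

MRP = (10.73% − 5.96%) / (2.08 − 0.92) = 4.1121%
R_f = 5.96% − 0.92 × 4.1121% = 2.1769%
β_Granby = Cov / Var(R_m) = 0.01048 / 0.01224 = 0.8562
E(R_Granby) = R_f + β × MRP = 2.1769% + 0.8562 × 4.1121% = 5.70%

5.70%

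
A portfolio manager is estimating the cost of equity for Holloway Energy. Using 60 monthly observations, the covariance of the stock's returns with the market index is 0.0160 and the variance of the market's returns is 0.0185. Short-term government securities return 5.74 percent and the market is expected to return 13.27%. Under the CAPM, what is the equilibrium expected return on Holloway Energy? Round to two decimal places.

β = Cov(R_i, R_m) / Var(R_m) = 0.0160 / 0.0185 = 0.8649
MRP = 13.27% − 5.74% = 7.53%
E(R) = R_f + β × MRP = 5.74% + 0.8649 × 7.53% = 12.25%

12.25%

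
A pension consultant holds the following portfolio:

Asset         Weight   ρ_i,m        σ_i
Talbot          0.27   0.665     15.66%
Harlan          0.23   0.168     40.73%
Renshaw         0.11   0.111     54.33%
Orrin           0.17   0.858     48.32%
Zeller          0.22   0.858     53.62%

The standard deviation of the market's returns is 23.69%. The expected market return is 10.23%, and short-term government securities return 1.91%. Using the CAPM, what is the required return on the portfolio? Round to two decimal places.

9.71%

β_Talbot = 0.665 × 15.66% / 23.69% = 0.4396
β_Harlan = 0.168 × 40.73% / 23.69% = 0.2888
β_Renshaw = 0.111 × 54.33% / 23.69% = 0.2546
β_Orrin = 0.858 × 48.32% / 23.69% = 1.7500
β_Zeller = 0.858 × 53.62% / 23.69% = 1.9420
β_P = Σ w_i β_i = 0.27×0.4396 + 0.23×0.2888 + 0.11×0.2546 + 0.17×1.7500 + 0.22×1.9420 = 0.9379
MRP = 10.23% − 1.91% = 8.32%
E(R_P) = R_f + β_P × MRP = 1.91% + 0.9379 × 8.32% = 9.71%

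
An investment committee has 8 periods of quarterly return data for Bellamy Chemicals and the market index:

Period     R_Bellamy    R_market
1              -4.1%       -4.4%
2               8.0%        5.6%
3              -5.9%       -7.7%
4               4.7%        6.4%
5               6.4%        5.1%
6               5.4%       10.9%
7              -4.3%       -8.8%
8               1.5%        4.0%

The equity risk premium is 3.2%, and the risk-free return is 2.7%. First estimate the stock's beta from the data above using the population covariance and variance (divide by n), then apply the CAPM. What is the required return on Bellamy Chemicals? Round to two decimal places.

Mean R_i = (-4.1 + 8.0 − 5.9 + 4.7 + 6.4 + 5.4 − 4.3 + 1.5) / 8 = 1.4625%
Mean R_m = (-4.4 + 5.6 − 7.7 + 6.4 + 5.1 + 10.9 − 8.8 + 4.0) / 8 = 1.3875%
Σ(R_i − R̄_i)(R_m − R̄_m) = 257.4563  ⇒  Cov = 257.4563 / 8 = 32.1820
Σ(R_m − R̄_m)² = 373.8288  ⇒  Var(R_m) = 373.8288 / 8 = 46.7286
β = Cov / Var(R_m) = 32.1820 / 46.7286 = 0.6887
E(R) = R_f + β × MRP = 2.7% + 0.6887 × 3.2% = 4.90%

4.90%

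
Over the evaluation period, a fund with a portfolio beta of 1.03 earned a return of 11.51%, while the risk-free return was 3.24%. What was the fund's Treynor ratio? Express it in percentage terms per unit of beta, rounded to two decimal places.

Treynor = (R_P − R_f) / β_P = (11.51% − 3.24%) / 1.0300 = 8.27% / 1.0300 = 8.03%

8.03%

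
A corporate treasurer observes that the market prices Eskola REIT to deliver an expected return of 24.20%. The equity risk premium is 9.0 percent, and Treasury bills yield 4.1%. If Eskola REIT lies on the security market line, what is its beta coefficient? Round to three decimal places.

β = (E(R) − R_f) / MRP = (24.20% − 4.1%) / 9.0% = 20.10% / 9.0% = 2.233

2.233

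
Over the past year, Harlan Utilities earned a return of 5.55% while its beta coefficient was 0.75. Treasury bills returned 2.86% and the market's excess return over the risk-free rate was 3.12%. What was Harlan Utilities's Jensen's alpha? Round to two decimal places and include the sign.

CAPM benchmark = R_f + β(R_m − R_f) = 2.86% + 0.75 × 3.12% = 5.2000%
α = actual − benchmark = 5.55% − 5.2000% = +0.35%

+0.35%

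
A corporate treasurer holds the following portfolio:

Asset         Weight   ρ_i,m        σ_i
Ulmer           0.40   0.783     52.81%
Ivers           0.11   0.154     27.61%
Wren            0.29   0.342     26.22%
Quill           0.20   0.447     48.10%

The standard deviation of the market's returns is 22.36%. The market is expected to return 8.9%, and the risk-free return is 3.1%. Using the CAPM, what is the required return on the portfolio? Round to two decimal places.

9.30%

β_Ulmer = 0.783 × 52.81% / 22.36% = 1.8493
β_Ivers = 0.154 × 27.61% / 22.36% = 0.1902
β_Wren = 0.342 × 26.22% / 22.36% = 0.4010
β_Quill = 0.447 × 48.10% / 22.36% = 0.9616
β_P = Σ w_i β_i = 0.40×1.8493 + 0.11×0.1902 + 0.29×0.4010 + 0.20×0.9616 = 1.0693
MRP = 8.9% − 3.1% = 5.80%
E(R_P) = R_f + β_P × MRP = 3.1% + 1.0693 × 5.8% = 9.30%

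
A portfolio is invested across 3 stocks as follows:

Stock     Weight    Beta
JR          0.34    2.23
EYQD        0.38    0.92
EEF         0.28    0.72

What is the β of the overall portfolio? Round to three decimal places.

β_P = Σ w_i β_i = 0.34×2.23 + 0.38×0.92 + 0.28×0.72 = 1.3094

1.309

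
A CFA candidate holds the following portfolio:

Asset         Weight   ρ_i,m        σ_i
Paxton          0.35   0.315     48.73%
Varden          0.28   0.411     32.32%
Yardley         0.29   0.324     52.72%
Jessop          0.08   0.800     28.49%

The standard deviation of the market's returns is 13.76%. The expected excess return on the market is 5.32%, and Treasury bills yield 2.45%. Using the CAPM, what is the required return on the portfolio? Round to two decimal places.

8.59%

β_Paxton = 0.315 × 48.73% / 13.76% = 1.1155
β_Varden = 0.411 × 32.32% / 13.76% = 0.9654
β_Yardley = 0.324 × 52.72% / 13.76% = 1.2414
β_Jessop = 0.800 × 28.49% / 13.76% = 1.6564
β_P = Σ w_i β_i = 0.35×1.1155 + 0.28×0.9654 + 0.29×1.2414 + 0.08×1.6564 = 1.1533
E(R_P) = R_f + β_P × MRP = 2.45% + 1.1533 × 5.32% = 8.59%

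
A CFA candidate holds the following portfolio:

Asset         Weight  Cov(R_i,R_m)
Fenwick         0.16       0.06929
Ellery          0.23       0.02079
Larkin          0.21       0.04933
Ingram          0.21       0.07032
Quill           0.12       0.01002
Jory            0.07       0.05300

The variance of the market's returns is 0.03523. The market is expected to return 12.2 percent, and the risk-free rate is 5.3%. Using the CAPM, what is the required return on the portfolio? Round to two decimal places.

β_Fenwick = 0.06929 / 0.03523 = 1.9668
β_Ellery = 0.02079 / 0.03523 = 0.5901
β_Larkin = 0.04933 / 0.03523 = 1.4002
β_Ingram = 0.07032 / 0.03523 = 1.9960
β_Quill = 0.01002 / 0.03523 = 0.2844
β_Jory = 0.05300 / 0.03523 = 1.5044
β_P = Σ w_i β_i = 0.16×1.9668 + 0.23×0.5901 + 0.21×1.4002 + 0.21×1.9960 + 0.12×0.2844 + 0.07×1.5044 = 1.3030
MRP = 12.2% − 5.3% = 6.90%
E(R_P) = R_f + β_P × MRP = 5.3% + 1.3030 × 6.9% = 14.29%

14.29%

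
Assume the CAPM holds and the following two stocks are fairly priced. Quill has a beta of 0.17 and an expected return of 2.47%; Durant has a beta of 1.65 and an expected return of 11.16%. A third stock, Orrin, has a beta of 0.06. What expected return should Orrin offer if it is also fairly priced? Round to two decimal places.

MRP (SML slope) = (11.16% − 2.47%) / (1.65 − 0.17) = 8.69% / 1.48 = 5.8716%
R_f (intercept) = 2.47% − 0.17 × 5.8716% = 1.4718%
E(R_Orrin) = R_f + β × MRP = 1.4718% + 0.06 × 5.8716% = 1.82%

1.82%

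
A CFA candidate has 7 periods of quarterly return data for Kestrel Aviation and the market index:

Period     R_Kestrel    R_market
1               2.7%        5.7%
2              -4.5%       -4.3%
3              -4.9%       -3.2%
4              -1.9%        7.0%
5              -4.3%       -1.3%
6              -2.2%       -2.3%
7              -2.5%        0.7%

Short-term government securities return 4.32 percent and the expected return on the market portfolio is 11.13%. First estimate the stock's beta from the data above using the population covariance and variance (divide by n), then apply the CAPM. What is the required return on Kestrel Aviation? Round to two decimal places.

7.34%

Mean R_i = (2.7 − 4.5 − 4.9 − 1.9 − 4.3 − 2.2 − 2.5) / 7 = -2.5143%
Mean R_m = (5.7 − 4.3 − 3.2 + 7.0 − 1.3 − 2.3 + 0.7) / 7 = 0.3286%
Σ(R_i − R̄_i)(R_m − R̄_m) = 51.8029  ⇒  Cov = 51.8029 / 7 = 7.4004
Σ(R_m − R̄_m)² = 116.9343  ⇒  Var(R_m) = 116.9343 / 7 = 16.7049
β = Cov / Var(R_m) = 7.4004 / 16.7049 = 0.4430
MRP = 11.13% − 4.32% = 6.81%
E(R) = R_f + β × MRP = 4.32% + 0.4430 × 6.81% = 7.34%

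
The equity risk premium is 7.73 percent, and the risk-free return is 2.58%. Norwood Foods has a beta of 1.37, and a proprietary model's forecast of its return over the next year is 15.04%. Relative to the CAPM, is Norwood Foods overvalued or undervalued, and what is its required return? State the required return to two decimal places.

Required return = R_f + β·MRP = 2.58% + 1.37 × 7.73% = 13.17%
Forecast 15.04% > required 13.17% → the stock plots above the SML → undervalued.

Undervalued; required return 13.17%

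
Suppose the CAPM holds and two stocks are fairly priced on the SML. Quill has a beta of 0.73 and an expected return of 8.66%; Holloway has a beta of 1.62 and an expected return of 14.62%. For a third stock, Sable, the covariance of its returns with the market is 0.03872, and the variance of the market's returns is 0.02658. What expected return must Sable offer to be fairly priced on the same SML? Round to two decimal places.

13.53%

MRP = (14.62% − 8.66%) / (1.62 − 0.73) = 6.6966%
R_f = 8.66% − 0.73 × 6.6966% = 3.7715%
β_Sable = Cov / Var(R_m) = 0.03872 / 0.02658 = 1.4567
E(R_Sable) = R_f + β × MRP = 3.7715% + 1.4567 × 6.6966% = 13.53%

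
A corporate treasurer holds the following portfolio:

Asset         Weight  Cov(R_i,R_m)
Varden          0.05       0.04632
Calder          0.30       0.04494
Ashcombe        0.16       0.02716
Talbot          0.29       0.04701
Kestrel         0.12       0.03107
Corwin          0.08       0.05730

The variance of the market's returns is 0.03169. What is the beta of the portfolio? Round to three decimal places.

1.328

β_Varden = 0.04632 / 0.03169 = 1.4617
β_Calder = 0.04494 / 0.03169 = 1.4181
β_Ashcombe = 0.02716 / 0.03169 = 0.8571
β_Talbot = 0.04701 / 0.03169 = 1.4834
β_Kestrel = 0.03107 / 0.03169 = 0.9804
β_Corwin = 0.05730 / 0.03169 = 1.8081
β_P = Σ w_i β_i = 0.05×1.4617 + 0.30×1.4181 + 0.16×0.8571 + 0.29×1.4834 + 0.12×0.9804 + 0.08×1.8081 = 1.3281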